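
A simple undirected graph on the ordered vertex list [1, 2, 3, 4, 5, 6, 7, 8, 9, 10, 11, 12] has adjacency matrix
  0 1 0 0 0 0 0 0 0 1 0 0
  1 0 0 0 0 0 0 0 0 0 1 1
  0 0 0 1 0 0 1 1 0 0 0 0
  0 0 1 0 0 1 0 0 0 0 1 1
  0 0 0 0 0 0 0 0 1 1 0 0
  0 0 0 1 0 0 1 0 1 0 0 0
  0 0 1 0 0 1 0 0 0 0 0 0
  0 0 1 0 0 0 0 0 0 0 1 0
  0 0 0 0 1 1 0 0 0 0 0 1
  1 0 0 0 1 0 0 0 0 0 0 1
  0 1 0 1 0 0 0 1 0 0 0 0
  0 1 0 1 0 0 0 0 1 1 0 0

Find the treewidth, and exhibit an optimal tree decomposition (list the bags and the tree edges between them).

Treewidth 3.
One such decomposition:
Bags: B1 = {1, 5, 9, 10}  B2 = {1, 9, 10, 12}  B3 = {1, 2, 9, 12}  B4 = {2, 6, 9, 12}  B5 = {2, 4, 6, 12}  B6 = {2, 4, 6, 11}  B7 = {4, 6, 7, 11}  B8 = {3, 4, 7, 11}  B9 = {3, 7, 8, 11}
Tree: B1–B2, B2–B3, B3–B4, B4–B5, B5–B6, B6–B7, B7–B8, B8–B9

Each bag holds 4 vertices, so the decomposition has width 3, which upper-bounds the treewidth. For the lower bound: the 4 vertex sets {1,5,10}, {9}, {12}, {2,4,6,11} are disjoint, each induces a connected subgraph, and every pair is joined by at least one edge of G. Contracting each set to a single vertex therefore yields K_{4} as a minor, and since treewidth is minor-monotone, tw(G) ≥ tw(K_{4}) = 3. Combining the bounds, tw(G) = 3.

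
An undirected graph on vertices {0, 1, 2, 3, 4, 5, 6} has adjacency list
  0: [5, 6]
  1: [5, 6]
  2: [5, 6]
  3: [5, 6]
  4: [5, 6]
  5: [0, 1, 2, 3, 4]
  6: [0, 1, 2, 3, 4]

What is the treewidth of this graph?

2

A width-2 tree decomposition is:
Bags: B1 = {2, 5, 6}  B2 = {3, 5, 6}  B3 = {0, 5, 6}  B4 = {4, 5, 6}  B5 = {1, 5, 6}
Tree: B1–B2, B2–B3, B3–B4, B4–B5
Each bag holds 3 vertices, so the decomposition has width 2, which upper-bounds the treewidth. The edges 6–2–5–3–6 form a cycle, so G is not a tree and its treewidth is at least 2. The upper and lower bounds meet at 2, so that is the treewidth.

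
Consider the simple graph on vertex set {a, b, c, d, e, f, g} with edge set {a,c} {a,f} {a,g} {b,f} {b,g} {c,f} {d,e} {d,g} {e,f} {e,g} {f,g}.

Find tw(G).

2

A width-2 tree decomposition is:
Bags: B1 = {e, f, g}  B2 = {a, f, g}  B3 = {d, e, g}  B4 = {b, f, g}  B5 = {a, c, f}
Tree: B1–B2, B1–B3, B2–B4, B2–B5
Every bag has size at most 3, so the width is 3 − 1 = 2 and tw(G) ≤ 2. On the other hand G contains the 3-clique {d, e, g}. A clique must lie in a single bag of any decomposition, so no decomposition can have width below 2. Combining the bounds, tw(G) = 2.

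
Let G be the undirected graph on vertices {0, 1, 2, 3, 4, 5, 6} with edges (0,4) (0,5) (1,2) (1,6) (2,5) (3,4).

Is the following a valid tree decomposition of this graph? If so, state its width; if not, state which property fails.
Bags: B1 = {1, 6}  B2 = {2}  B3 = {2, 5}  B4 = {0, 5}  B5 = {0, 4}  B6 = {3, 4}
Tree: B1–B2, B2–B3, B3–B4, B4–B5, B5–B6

A tree decomposition must satisfy three properties: every vertex lies in some bag; for every edge, both endpoints lie together in some bag; and for every vertex, the bags containing it form a connected subtree. Here edge (1,2) lies in no bag, so the decomposition is invalid.

No — edge (1,2) lies in no bag.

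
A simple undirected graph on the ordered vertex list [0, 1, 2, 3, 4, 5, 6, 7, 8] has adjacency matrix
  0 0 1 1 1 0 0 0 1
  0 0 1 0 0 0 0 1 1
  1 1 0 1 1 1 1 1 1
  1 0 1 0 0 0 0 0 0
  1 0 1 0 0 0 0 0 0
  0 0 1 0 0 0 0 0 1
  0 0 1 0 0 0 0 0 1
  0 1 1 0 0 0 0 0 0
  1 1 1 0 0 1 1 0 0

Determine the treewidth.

A width-2 tree decomposition is:
Bags: B1 = {2, 5, 8}  B2 = {1, 2, 8}  B3 = {2, 6, 8}  B4 = {0, 2, 8}  B5 = {0, 2, 4}  B6 = {1, 2, 7}  B7 = {0, 2, 3}
Tree: B1–B2, B2–B3, B3–B4, B4–B5, B2–B6, B5–B7
Each bag holds 3 vertices, so the decomposition has width 2, which upper-bounds the treewidth. Conversely, {0, 2, 8} is a clique of size 3, and the vertices of any clique must share a bag in every tree decomposition; so some bag has ≥ 3 vertices and tw(G) ≥ 2. Therefore the treewidth is 2.

2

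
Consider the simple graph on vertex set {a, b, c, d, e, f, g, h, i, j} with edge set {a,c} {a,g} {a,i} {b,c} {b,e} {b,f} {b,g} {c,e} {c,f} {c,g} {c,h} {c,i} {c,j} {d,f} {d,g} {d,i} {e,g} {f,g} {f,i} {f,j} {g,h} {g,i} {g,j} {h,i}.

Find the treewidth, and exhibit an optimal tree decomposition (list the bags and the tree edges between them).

Every bag has size at most 4, so the width is 4 − 1 = 3 and tw(G) ≤ 3. Conversely, {d, f, g, i} is a clique of size 4, and the vertices of any clique must share a bag in every tree decomposition; so some bag has ≥ 4 vertices and tw(G) ≥ 3. Therefore the treewidth is 3.

Treewidth 3.
One optimal decomposition is:
Bags: B1 = {c, f, g, i}  B2 = {b, c, f, g}  B3 = {c, f, g, j}  B4 = {d, f, g, i}  B5 = {a, c, g, i}  B6 = {b, c, e, g}  B7 = {c, g, h, i}
Tree: B1–B2, B2–B3, B1–B4, B1–B5, B2–B6, B5–B7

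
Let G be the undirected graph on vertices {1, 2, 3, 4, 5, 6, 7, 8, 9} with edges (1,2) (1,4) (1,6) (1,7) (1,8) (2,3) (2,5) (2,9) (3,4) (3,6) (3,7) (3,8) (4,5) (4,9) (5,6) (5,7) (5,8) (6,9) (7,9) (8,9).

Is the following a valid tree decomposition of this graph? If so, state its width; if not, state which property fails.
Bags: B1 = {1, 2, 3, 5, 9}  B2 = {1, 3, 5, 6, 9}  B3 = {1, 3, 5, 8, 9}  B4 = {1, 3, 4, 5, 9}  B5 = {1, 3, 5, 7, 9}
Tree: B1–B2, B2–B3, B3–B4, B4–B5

Every vertex of G appears in some bag (union = {1, 2, 3, 4, 5, 6, 7, 8, 9}); every edge is covered by a bag; and for each vertex v the set of bags containing v is connected in the bag tree. The decomposition is therefore valid. The largest bag has 5 vertices, so the width is 4.

Yes; width 4.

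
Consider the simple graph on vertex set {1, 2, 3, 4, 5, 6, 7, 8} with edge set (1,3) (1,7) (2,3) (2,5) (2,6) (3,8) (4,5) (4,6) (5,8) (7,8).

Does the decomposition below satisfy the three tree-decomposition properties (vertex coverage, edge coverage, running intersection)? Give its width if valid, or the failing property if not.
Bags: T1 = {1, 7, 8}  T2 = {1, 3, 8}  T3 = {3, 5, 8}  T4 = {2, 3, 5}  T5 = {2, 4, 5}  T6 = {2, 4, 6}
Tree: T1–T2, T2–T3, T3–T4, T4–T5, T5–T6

Every vertex of G appears in some bag (union = {1, 2, 3, 4, 5, 6, 7, 8}); every edge is covered by a bag; and for each vertex v the set of bags containing v is connected in the bag tree. The decomposition is therefore valid. The largest bag has 3 vertices, so the width is 2.

Yes; width 2.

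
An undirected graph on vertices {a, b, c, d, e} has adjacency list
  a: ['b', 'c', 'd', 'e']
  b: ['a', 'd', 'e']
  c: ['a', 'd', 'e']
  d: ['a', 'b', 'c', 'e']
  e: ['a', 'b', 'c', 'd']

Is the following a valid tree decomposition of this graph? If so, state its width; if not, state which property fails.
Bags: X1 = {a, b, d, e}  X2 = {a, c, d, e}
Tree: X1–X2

Vertex coverage: the bags together contain {a, b, c, d, e}, the full vertex set. Edge coverage: each edge of G has both endpoints in at least one bag. Running intersection: for every vertex, the bags containing it form a connected subtree. All three properties hold, so this is a valid tree decomposition of width max|bag| − 1 = 3, and hence tw(G) ≤ 3.

Yes; width 3.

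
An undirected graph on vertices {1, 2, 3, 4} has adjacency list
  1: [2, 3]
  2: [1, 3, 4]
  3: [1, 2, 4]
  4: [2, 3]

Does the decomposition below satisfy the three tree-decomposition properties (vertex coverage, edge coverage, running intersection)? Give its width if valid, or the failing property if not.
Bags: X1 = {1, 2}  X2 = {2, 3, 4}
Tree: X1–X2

No — edge (3,1) lies in no bag.

A tree decomposition must satisfy three properties: every vertex lies in some bag; for every edge, both endpoints lie together in some bag; and for every vertex, the bags containing it form a connected subtree. Here edge (3,1) lies in no bag, so the decomposition is invalid.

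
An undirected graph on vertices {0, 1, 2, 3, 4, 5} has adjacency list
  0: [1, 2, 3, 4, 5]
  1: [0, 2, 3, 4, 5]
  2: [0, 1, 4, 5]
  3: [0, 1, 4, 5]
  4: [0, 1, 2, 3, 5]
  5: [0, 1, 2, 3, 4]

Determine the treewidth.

4

A width-4 tree decomposition is:
Bags: B1 = {0, 1, 2, 4, 5}  B2 = {0, 1, 3, 4, 5}
Tree: B1–B2
Each bag holds 5 vertices, so the decomposition has width 4, which upper-bounds the treewidth. For the lower bound, the 5 vertices {0, 1, 2, 4, 5} are pairwise adjacent, and any tree decomposition puts a clique entirely inside one bag — forcing width ≥ 4. Hence tw(G) = 4 exactly.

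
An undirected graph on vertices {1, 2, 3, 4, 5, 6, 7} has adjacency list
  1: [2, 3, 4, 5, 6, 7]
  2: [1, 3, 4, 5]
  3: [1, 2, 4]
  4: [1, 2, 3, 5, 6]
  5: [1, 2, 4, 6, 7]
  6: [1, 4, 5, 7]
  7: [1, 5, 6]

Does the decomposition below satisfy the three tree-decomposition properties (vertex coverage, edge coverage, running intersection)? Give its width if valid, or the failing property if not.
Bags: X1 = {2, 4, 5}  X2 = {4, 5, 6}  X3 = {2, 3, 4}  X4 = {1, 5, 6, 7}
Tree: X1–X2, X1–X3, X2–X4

No — edge (1,4) lies in no bag.

A tree decomposition must satisfy three properties: every vertex lies in some bag; for every edge, both endpoints lie together in some bag; and for every vertex, the bags containing it form a connected subtree. Here edge (1,4) lies in no bag, so the decomposition is invalid.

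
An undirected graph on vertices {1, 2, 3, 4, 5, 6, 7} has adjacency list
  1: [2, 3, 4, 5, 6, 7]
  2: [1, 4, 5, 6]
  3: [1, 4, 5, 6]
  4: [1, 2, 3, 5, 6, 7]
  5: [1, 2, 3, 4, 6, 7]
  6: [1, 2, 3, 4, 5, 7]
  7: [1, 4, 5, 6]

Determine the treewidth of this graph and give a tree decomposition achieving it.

Each bag holds 5 vertices, so the decomposition has width 4, which upper-bounds the treewidth. For the lower bound, the 5 vertices {1, 2, 4, 5, 6} are pairwise adjacent, and any tree decomposition puts a clique entirely inside one bag — forcing width ≥ 4. The upper and lower bounds meet at 4, so that is the treewidth.

Treewidth 4.
One such decomposition:
Bags: B1 = {1, 3, 4, 5, 6}  B2 = {1, 2, 4, 5, 6}  B3 = {1, 4, 5, 6, 7}
Tree: B1–B2, B2–B3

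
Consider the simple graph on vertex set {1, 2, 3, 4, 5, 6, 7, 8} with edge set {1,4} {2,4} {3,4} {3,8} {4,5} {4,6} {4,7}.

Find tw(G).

1

A width-1 tree decomposition is:
Bags: B1 = {2, 4}  B2 = {3, 4}  B3 = {4, 7}  B4 = {3, 8}  B5 = {1, 4}  B6 = {4, 5}  B7 = {4, 6}
Tree: B1–B2, B1–B3, B2–B4, B1–B5, B1–B6, B6–B7
Each bag holds 2 vertices, so the decomposition has width 1, which upper-bounds the treewidth. Since G has at least one edge (e.g. 4–2), it is not an edgeless graph, so tw(G) ≥ 1. The upper and lower bounds meet at 1, so that is the treewidth.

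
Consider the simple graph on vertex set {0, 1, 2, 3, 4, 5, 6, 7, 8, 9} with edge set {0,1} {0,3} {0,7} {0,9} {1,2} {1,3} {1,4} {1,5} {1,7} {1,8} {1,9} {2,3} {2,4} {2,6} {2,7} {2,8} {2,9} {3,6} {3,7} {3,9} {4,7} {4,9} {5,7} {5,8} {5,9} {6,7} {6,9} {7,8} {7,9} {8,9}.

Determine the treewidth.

4

A width-4 tree decomposition is:
Bags: B1 = {0, 1, 3, 7, 9}  B2 = {1, 2, 3, 7, 9}  B3 = {2, 3, 6, 7, 9}  B4 = {1, 2, 7, 8, 9}  B5 = {1, 2, 4, 7, 9}  B6 = {1, 5, 7, 8, 9}
Tree: B1–B2, B2–B3, B2–B4, B2–B5, B4–B6
Each bag holds 5 vertices, so the decomposition has width 4, which upper-bounds the treewidth. On the other hand G contains the 5-clique {0, 1, 3, 7, 9}. A clique must lie in a single bag of any decomposition, so no decomposition can have width below 4. The upper and lower bounds meet at 4, so that is the treewidth.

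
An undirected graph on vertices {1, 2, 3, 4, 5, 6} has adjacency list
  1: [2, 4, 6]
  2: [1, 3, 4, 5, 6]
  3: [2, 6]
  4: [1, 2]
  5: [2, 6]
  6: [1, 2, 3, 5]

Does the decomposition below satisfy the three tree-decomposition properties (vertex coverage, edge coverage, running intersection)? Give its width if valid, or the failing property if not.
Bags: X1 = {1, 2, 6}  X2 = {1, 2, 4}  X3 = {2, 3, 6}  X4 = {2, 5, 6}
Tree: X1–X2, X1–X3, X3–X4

Yes; width 2.

Vertex coverage: the bags together contain {1, 2, 3, 4, 5, 6}, the full vertex set. Edge coverage: each edge of G has both endpoints in at least one bag. Running intersection: for every vertex, the bags containing it form a connected subtree. All three properties hold, so this is a valid tree decomposition of width max|bag| − 1 = 2, and hence tw(G) ≤ 2.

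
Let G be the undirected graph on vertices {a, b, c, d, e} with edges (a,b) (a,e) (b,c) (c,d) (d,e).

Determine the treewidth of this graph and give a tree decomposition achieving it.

Treewidth 2.
One such decomposition:
Bags: B1 = {a, b, e}  B2 = {b, c, e}  B3 = {c, d, e}
Tree: B1–B2, B2–B3

Every bag has size at most 3, so the width is 3 − 1 = 2 and tw(G) ≤ 2. For the lower bound, G contains the cycle e–a–b–c–d–e, so G is not a forest; only forests have treewidth ≤ 1, hence tw(G) ≥ 2. The upper and lower bounds meet at 2, so that is the treewidth.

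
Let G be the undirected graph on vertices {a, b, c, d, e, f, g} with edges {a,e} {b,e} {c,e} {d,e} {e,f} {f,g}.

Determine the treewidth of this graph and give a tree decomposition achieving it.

Treewidth 1.
One such decomposition:
Bags: B1 = {b, e}  B2 = {e, f}  B3 = {f, g}  B4 = {c, e}  B5 = {a, e}  B6 = {d, e}
Tree: B1–B2, B2–B3, B1–B4, B2–B5, B4–B6

Every bag has size at most 2, so the width is 2 − 1 = 1 and tw(G) ≤ 1. G has an edge, so its treewidth is at least 1. Therefore the treewidth is 1.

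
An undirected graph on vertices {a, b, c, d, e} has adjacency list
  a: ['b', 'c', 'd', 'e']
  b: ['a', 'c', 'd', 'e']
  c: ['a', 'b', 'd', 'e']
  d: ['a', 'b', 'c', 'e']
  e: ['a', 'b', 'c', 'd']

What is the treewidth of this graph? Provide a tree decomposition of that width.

Treewidth 4.
One optimal decomposition is:
Bags: B1 = {a, b, c, d, e}
Tree: (single bag)

With just one bag of size 5, the width is 5 − 1 = 4, so tw(G) ≤ 4. On the other hand G contains the 5-clique {a, b, c, d, e}. A clique must lie in a single bag of any decomposition, so no decomposition can have width below 4. The upper and lower bounds meet at 4, so that is the treewidth.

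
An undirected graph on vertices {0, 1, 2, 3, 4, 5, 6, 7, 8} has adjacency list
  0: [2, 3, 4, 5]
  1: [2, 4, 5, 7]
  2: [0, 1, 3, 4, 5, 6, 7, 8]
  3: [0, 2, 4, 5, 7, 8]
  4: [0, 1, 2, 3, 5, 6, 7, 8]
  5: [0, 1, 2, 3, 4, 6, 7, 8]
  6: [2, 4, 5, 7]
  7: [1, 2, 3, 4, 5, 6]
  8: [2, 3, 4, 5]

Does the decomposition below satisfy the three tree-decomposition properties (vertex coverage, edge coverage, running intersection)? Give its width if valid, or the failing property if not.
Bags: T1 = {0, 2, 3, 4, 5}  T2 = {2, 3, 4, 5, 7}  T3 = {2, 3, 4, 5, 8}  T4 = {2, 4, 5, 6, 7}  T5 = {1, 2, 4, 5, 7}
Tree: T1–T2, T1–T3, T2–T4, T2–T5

Every vertex of G appears in some bag (union = {0, 1, 2, 3, 4, 5, 6, 7, 8}); every edge is covered by a bag; and for each vertex v the set of bags containing v is connected in the bag tree. The decomposition is therefore valid. The largest bag has 5 vertices, so the width is 4.

Yes; width 4.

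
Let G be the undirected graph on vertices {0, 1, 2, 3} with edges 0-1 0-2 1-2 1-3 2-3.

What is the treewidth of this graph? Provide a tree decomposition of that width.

Treewidth 2.
One such decomposition:
Bags: B1 = {1, 2, 3}  B2 = {0, 1, 2}
Tree: B1–B2

The largest bag has 3 vertices, giving width 2; this decomposition certifies tw(G) ≤ 2. Conversely, {0, 1, 2} is a clique of size 3, and the vertices of any clique must share a bag in every tree decomposition; so some bag has ≥ 3 vertices and tw(G) ≥ 2. Combining the bounds, tw(G) = 2.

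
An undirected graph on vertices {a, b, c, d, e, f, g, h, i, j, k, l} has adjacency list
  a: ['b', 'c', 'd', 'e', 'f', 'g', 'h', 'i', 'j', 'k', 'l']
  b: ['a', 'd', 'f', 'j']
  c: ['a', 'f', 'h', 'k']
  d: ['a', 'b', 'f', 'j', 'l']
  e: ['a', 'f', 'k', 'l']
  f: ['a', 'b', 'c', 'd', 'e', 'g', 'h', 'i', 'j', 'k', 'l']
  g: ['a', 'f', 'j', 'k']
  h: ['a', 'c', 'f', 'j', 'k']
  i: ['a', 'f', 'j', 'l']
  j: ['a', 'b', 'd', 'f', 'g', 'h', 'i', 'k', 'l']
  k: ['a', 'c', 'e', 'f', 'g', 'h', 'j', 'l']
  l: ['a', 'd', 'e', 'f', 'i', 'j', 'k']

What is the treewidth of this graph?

4

A width-4 tree decomposition is:
Bags: B1 = {a, f, g, j, k}  B2 = {a, f, h, j, k}  B3 = {a, f, j, k, l}  B4 = {a, e, f, k, l}  B5 = {a, d, f, j, l}  B6 = {a, b, d, f, j}  B7 = {a, c, f, h, k}  B8 = {a, f, i, j, l}
Tree: B1–B2, B2–B3, B3–B4, B3–B5, B5–B6, B2–B7, B5–B8
Every bag has size at most 5, so the width is 5 − 1 = 4 and tw(G) ≤ 4. For the lower bound, the 5 vertices {a, d, f, j, l} are pairwise adjacent, and any tree decomposition puts a clique entirely inside one bag — forcing width ≥ 4. Therefore the treewidth is 4.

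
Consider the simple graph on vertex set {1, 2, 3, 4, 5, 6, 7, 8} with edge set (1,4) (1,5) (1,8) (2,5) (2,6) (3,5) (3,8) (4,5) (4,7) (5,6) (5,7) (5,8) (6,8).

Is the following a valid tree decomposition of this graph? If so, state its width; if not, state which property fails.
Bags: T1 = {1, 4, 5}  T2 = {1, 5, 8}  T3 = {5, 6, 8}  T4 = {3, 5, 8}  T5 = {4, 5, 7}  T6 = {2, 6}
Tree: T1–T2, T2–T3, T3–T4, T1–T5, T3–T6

A tree decomposition must satisfy three properties: every vertex lies in some bag; for every edge, both endpoints lie together in some bag; and for every vertex, the bags containing it form a connected subtree. Here edge (5,2) lies in no bag, so the decomposition is invalid.

No — edge (5,2) lies in no bag.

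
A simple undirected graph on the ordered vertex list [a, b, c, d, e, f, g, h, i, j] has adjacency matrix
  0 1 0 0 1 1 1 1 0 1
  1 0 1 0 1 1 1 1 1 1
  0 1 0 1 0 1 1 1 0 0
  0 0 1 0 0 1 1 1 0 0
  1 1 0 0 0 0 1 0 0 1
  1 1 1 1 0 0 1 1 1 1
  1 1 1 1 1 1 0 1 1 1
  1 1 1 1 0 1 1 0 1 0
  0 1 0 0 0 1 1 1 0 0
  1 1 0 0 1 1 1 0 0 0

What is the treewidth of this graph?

4

A width-4 tree decomposition is:
Bags: B1 = {a, b, f, g, j}  B2 = {a, b, f, g, h}  B3 = {b, f, g, h, i}  B4 = {a, b, e, g, j}  B5 = {b, c, f, g, h}  B6 = {c, d, f, g, h}
Tree: B1–B2, B2–B3, B1–B4, B2–B5, B5–B6
Each bag holds 5 vertices, so the decomposition has width 4, which upper-bounds the treewidth. Conversely, {a, b, e, g, j} is a clique of size 5, and the vertices of any clique must share a bag in every tree decomposition; so some bag has ≥ 5 vertices and tw(G) ≥ 4. Hence tw(G) = 4 exactly.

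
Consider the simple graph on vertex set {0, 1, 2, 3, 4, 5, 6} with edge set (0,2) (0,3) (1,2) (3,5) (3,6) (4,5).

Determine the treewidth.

1

A width-1 tree decomposition is:
Bags: B1 = {0, 3}  B2 = {3, 6}  B3 = {0, 2}  B4 = {1, 2}  B5 = {3, 5}  B6 = {4, 5}
Tree: B1–B2, B1–B3, B3–B4, B2–B5, B5–B6
The largest bag has 2 vertices, giving width 1; this decomposition certifies tw(G) ≤ 1. G has an edge, so its treewidth is at least 1. Therefore the treewidth is 1.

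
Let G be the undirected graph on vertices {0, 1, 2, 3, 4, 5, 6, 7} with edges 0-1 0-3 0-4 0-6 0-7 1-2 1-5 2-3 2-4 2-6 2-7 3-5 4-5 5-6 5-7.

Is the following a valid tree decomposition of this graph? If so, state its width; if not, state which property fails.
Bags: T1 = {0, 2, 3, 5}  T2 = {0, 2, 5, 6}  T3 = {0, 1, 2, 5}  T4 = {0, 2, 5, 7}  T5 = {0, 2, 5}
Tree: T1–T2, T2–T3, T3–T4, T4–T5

No — vertex 4 appears in no bag.

A tree decomposition must satisfy three properties: every vertex lies in some bag; for every edge, both endpoints lie together in some bag; and for every vertex, the bags containing it form a connected subtree. Here vertex 4 appears in no bag, so the decomposition is invalid.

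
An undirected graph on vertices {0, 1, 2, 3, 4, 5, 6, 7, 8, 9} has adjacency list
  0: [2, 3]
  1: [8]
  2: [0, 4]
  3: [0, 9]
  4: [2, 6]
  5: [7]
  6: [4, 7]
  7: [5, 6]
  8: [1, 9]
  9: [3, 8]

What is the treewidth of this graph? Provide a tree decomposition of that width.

Each bag holds 2 vertices, so the decomposition has width 1, which upper-bounds the treewidth. Since G has at least one edge (e.g. 5–7), it is not an edgeless graph, so tw(G) ≥ 1. Combining the bounds, tw(G) = 1.

Treewidth 1.
One such decomposition:
Bags: B1 = {5, 7}  B2 = {6, 7}  B3 = {4, 6}  B4 = {2, 4}  B5 = {0, 2}  B6 = {0, 3}  B7 = {3, 9}  B8 = {8, 9}  B9 = {1, 8}
Tree: B1–B2, B2–B3, B3–B4, B4–B5, B5–B6, B6–B7, B7–B8, B8–B9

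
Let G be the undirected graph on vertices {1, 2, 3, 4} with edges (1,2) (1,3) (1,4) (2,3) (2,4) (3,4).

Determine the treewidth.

A width-3 tree decomposition is:
Bags: B1 = {1, 2, 3, 4}
Tree: (single bag)
A single bag containing all 4 vertices is trivially a valid decomposition of width 3. On the other hand G contains the 4-clique {1, 2, 3, 4}. A clique must lie in a single bag of any decomposition, so no decomposition can have width below 3. Hence tw(G) = 3 exactly.

3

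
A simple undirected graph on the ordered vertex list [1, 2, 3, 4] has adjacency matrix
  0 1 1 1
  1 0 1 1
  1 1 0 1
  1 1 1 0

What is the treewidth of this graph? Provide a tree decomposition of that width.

Treewidth 3.
One such decomposition:
Bags: B1 = {1, 2, 3, 4}
Tree: (single bag)

A single bag containing all 4 vertices is trivially a valid decomposition of width 3. For the lower bound, the 4 vertices {1, 2, 3, 4} are pairwise adjacent, and any tree decomposition puts a clique entirely inside one bag — forcing width ≥ 3. Hence tw(G) = 3 exactly.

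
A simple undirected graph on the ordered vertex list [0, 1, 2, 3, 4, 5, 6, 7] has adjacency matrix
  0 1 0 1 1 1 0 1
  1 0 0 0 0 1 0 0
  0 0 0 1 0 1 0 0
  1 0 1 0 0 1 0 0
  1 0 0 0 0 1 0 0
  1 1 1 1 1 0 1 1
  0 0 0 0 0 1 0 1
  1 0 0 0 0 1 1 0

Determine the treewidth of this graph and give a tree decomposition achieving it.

The largest bag has 3 vertices, giving width 2; this decomposition certifies tw(G) ≤ 2. For the lower bound, the 3 vertices {0, 1, 5} are pairwise adjacent, and any tree decomposition puts a clique entirely inside one bag — forcing width ≥ 2. Combining the bounds, tw(G) = 2.

Treewidth 2.
One such decomposition:
Bags: B1 = {0, 3, 5}  B2 = {0, 5, 7}  B3 = {0, 4, 5}  B4 = {5, 6, 7}  B5 = {2, 3, 5}  B6 = {0, 1, 5}
Tree: B1–B2, B2–B3, B2–B4, B1–B5, B3–B6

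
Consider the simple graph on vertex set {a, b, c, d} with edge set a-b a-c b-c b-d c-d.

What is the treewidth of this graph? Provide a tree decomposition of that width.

Every bag has size at most 3, so the width is 3 − 1 = 2 and tw(G) ≤ 2. For the lower bound, the 3 vertices {b, c, d} are pairwise adjacent, and any tree decomposition puts a clique entirely inside one bag — forcing width ≥ 2. Combining the bounds, tw(G) = 2.

Treewidth 2.
Bags: B1 = {a, b, c}  B2 = {b, c, d}
Tree: B1–B2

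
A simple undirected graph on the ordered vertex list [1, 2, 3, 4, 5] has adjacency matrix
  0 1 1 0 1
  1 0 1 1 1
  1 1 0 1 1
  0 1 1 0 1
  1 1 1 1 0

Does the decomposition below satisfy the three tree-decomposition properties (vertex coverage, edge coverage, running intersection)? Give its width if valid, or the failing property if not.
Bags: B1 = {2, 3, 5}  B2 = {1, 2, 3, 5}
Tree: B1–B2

No — vertex 4 appears in no bag.

A tree decomposition must satisfy three properties: every vertex lies in some bag; for every edge, both endpoints lie together in some bag; and for every vertex, the bags containing it form a connected subtree. Here vertex 4 appears in no bag, so the decomposition is invalid.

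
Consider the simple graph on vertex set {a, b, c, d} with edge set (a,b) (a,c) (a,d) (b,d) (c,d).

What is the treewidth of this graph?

2

A width-2 tree decomposition is:
Bags: B1 = {a, b, d}  B2 = {a, c, d}
Tree: B1–B2
Each bag holds 3 vertices, so the decomposition has width 2, which upper-bounds the treewidth. On the other hand G contains the 3-clique {a, c, d}. A clique must lie in a single bag of any decomposition, so no decomposition can have width below 2. Hence tw(G) = 2 exactly.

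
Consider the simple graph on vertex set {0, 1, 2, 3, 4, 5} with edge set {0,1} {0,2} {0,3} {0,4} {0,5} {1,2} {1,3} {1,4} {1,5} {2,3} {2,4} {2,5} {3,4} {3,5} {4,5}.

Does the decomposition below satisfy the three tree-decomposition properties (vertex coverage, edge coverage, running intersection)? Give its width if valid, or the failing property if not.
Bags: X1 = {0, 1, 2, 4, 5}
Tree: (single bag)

A tree decomposition must satisfy three properties: every vertex lies in some bag; for every edge, both endpoints lie together in some bag; and for every vertex, the bags containing it form a connected subtree. Here vertex 3 appears in no bag, so the decomposition is invalid.

No — vertex 3 appears in no bag.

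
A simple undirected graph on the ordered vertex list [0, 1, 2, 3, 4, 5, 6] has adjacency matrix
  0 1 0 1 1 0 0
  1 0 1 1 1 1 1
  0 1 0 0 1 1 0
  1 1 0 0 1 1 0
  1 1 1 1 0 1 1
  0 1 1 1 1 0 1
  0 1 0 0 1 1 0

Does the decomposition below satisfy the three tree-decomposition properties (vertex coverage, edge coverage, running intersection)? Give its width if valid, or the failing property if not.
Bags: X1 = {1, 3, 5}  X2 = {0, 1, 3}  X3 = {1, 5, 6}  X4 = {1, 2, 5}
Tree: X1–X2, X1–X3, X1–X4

A tree decomposition must satisfy three properties: every vertex lies in some bag; for every edge, both endpoints lie together in some bag; and for every vertex, the bags containing it form a connected subtree. Here vertex 4 appears in no bag, so the decomposition is invalid.

No — vertex 4 appears in no bag.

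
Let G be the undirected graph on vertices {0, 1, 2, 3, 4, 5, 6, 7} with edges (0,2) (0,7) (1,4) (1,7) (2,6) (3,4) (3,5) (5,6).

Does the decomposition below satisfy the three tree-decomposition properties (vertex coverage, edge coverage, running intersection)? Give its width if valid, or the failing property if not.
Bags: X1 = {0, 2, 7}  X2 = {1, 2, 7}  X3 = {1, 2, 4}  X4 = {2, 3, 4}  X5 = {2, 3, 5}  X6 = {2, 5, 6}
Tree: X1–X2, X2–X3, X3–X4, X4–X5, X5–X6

Yes; width 2.

Every vertex of G appears in some bag (union = {0, 1, 2, 3, 4, 5, 6, 7}); every edge is covered by a bag; and for each vertex v the set of bags containing v is connected in the bag tree. The decomposition is therefore valid. The largest bag has 3 vertices, so the width is 2.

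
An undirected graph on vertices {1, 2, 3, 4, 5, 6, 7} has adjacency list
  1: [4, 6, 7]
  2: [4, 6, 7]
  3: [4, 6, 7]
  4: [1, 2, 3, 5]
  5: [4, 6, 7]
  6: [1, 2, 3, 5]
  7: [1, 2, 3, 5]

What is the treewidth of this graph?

A width-3 tree decomposition is:
Bags: B1 = {3, 4, 6, 7}  B2 = {4, 5, 6, 7}  B3 = {1, 4, 6, 7}  B4 = {2, 4, 6, 7}
Tree: B1–B2, B2–B3, B3–B4
The largest bag has 4 vertices, giving width 3; this decomposition certifies tw(G) ≤ 3. For the lower bound: the 4 vertex sets {3,6}, {4,5}, {7}, {1} are disjoint, each induces a connected subgraph, and every pair is joined by at least one edge of G. Contracting each set to a single vertex therefore yields K_{4} as a minor, and since treewidth is minor-monotone, tw(G) ≥ tw(K_{4}) = 3. Combining the bounds, tw(G) = 3.

3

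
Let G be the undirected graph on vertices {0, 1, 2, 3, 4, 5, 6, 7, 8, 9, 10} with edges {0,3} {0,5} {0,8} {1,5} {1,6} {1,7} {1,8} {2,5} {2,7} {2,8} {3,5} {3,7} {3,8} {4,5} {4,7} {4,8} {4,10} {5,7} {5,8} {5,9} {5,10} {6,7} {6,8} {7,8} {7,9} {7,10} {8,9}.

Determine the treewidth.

3

A width-3 tree decomposition is:
Bags: B1 = {1, 5, 7, 8}  B2 = {4, 5, 7, 8}  B3 = {2, 5, 7, 8}  B4 = {4, 5, 7, 10}  B5 = {1, 6, 7, 8}  B6 = {5, 7, 8, 9}  B7 = {3, 5, 7, 8}  B8 = {0, 3, 5, 8}
Tree: B1–B2, B2–B3, B2–B4, B1–B5, B2–B6, B1–B7, B7–B8
The largest bag has 4 vertices, giving width 3; this decomposition certifies tw(G) ≤ 3. On the other hand G contains the 4-clique {0, 3, 5, 8}. A clique must lie in a single bag of any decomposition, so no decomposition can have width below 3. The upper and lower bounds meet at 3, so that is the treewidth.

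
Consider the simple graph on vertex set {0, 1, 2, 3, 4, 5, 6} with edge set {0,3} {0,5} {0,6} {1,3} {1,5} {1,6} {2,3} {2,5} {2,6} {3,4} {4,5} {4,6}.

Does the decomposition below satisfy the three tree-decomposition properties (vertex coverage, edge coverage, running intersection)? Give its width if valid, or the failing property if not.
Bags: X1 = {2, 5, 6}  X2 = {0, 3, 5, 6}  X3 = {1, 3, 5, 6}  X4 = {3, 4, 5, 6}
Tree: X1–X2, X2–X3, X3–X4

A tree decomposition must satisfy three properties: every vertex lies in some bag; for every edge, both endpoints lie together in some bag; and for every vertex, the bags containing it form a connected subtree. Here edge (3,2) lies in no bag, so the decomposition is invalid.

No — edge (3,2) lies in no bag.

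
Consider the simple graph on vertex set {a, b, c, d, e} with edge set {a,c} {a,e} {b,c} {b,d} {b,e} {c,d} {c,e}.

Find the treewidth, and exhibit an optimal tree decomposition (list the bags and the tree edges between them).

Every bag has size at most 3, so the width is 3 − 1 = 2 and tw(G) ≤ 2. Conversely, {b, c, d} is a clique of size 3, and the vertices of any clique must share a bag in every tree decomposition; so some bag has ≥ 3 vertices and tw(G) ≥ 2. Therefore the treewidth is 2.

Treewidth 2.
One optimal decomposition is:
Bags: B1 = {b, c, e}  B2 = {a, c, e}  B3 = {b, c, d}
Tree: B1–B2, B1–B3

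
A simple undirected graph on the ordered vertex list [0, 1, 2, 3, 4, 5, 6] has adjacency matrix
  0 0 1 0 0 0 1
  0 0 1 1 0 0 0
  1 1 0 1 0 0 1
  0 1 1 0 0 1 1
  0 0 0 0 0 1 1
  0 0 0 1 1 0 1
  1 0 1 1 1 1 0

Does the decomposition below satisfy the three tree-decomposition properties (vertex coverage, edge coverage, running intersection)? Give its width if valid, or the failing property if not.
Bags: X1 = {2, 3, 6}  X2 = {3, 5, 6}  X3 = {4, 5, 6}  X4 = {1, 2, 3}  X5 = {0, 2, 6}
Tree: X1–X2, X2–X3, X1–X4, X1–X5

Checking the three conditions: (i) the bags cover all of {0, 1, 2, 3, 4, 5, 6}; (ii) for each edge, some bag contains both endpoints; (iii) the bags containing any fixed vertex form a subtree. All hold, so the decomposition is valid with width 3 − 1 = 2.

Yes; width 2.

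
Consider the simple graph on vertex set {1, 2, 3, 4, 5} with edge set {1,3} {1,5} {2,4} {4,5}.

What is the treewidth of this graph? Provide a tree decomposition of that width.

Treewidth 1.
Bags: B1 = {1, 3}  B2 = {1, 5}  B3 = {4, 5}  B4 = {2, 4}
Tree: B1–B2, B2–B3, B3–B4

The largest bag has 2 vertices, giving width 1; this decomposition certifies tw(G) ≤ 1. G has an edge, so its treewidth is at least 1. The upper and lower bounds meet at 1, so that is the treewidth.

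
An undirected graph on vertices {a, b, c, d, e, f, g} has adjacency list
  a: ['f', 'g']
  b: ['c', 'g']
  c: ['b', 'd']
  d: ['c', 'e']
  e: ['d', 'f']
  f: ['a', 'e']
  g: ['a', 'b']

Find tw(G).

A width-2 tree decomposition is:
Bags: B1 = {c, d, e}  B2 = {c, e, f}  B3 = {a, c, f}  B4 = {a, c, g}  B5 = {b, c, g}
Tree: B1–B2, B2–B3, B3–B4, B4–B5
The largest bag has 3 vertices, giving width 2; this decomposition certifies tw(G) ≤ 2. For the lower bound, G contains the cycle c–d–e–f–a–g–b–c, so G is not a forest; only forests have treewidth ≤ 1, hence tw(G) ≥ 2. Hence tw(G) = 2 exactly.

2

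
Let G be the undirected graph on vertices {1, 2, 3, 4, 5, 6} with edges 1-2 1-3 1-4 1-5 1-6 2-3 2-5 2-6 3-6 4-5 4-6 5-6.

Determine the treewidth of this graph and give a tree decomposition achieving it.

Treewidth 3.
One such decomposition:
Bags: B1 = {1, 2, 3, 6}  B2 = {1, 2, 5, 6}  B3 = {1, 4, 5, 6}
Tree: B1–B2, B2–B3

The largest bag has 4 vertices, giving width 3; this decomposition certifies tw(G) ≤ 3. For the lower bound, the 4 vertices {1, 2, 3, 6} are pairwise adjacent, and any tree decomposition puts a clique entirely inside one bag — forcing width ≥ 3. Therefore the treewidth is 3.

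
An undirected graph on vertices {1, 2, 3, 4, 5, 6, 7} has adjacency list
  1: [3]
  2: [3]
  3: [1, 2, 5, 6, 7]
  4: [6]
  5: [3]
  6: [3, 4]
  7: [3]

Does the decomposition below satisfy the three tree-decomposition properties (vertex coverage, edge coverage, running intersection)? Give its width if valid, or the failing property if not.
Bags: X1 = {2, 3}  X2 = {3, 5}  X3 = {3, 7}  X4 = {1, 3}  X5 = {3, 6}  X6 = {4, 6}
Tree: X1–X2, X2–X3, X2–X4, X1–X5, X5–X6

Vertex coverage: the bags together contain {1, 2, 3, 4, 5, 6, 7}, the full vertex set. Edge coverage: each edge of G has both endpoints in at least one bag. Running intersection: for every vertex, the bags containing it form a connected subtree. All three properties hold, so this is a valid tree decomposition of width max|bag| − 1 = 1, and hence tw(G) ≤ 1.

Yes; width 1.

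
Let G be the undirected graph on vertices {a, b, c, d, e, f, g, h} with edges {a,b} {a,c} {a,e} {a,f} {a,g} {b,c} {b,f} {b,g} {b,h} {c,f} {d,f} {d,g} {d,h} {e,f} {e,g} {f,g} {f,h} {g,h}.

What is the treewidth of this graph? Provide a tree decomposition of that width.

Treewidth 3.
Bags: B1 = {a, b, c, f}  B2 = {a, b, f, g}  B3 = {a, e, f, g}  B4 = {b, f, g, h}  B5 = {d, f, g, h}
Tree: B1–B2, B2–B3, B2–B4, B4–B5

The largest bag has 4 vertices, giving width 3; this decomposition certifies tw(G) ≤ 3. Conversely, {a, e, f, g} is a clique of size 4, and the vertices of any clique must share a bag in every tree decomposition; so some bag has ≥ 4 vertices and tw(G) ≥ 3. Therefore the treewidth is 3.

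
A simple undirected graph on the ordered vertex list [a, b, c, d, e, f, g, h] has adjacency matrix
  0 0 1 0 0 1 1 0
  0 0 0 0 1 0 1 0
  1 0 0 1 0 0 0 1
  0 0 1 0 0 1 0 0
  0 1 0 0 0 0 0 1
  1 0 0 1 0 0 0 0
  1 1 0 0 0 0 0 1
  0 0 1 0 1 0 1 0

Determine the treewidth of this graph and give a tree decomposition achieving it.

Treewidth 2.
Bags: B1 = {b, e, g}  B2 = {e, g, h}  B3 = {a, g, h}  B4 = {a, c, h}  B5 = {a, c, f}  B6 = {c, d, f}
Tree: B1–B2, B2–B3, B3–B4, B4–B5, B5–B6

The largest bag has 3 vertices, giving width 2; this decomposition certifies tw(G) ≤ 2. The edges b–e–h–g–b form a cycle, so G is not a tree and its treewidth is at least 2. Therefore the treewidth is 2.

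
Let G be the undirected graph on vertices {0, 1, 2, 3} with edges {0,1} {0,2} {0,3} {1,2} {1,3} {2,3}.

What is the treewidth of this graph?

3

A width-3 tree decomposition is:
Bags: B1 = {0, 1, 2, 3}
Tree: (single bag)
With just one bag of size 4, the width is 4 − 1 = 3, so tw(G) ≤ 3. On the other hand G contains the 4-clique {0, 1, 2, 3}. A clique must lie in a single bag of any decomposition, so no decomposition can have width below 3. Hence tw(G) = 3 exactly.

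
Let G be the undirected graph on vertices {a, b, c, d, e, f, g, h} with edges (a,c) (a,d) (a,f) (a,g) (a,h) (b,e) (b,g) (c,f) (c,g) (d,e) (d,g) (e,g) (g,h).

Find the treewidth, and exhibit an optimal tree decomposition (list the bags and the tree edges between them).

Each bag holds 3 vertices, so the decomposition has width 2, which upper-bounds the treewidth. On the other hand G contains the 3-clique {d, e, g}. A clique must lie in a single bag of any decomposition, so no decomposition can have width below 2. Hence tw(G) = 2 exactly.

Treewidth 2.
Bags: B1 = {a, g, h}  B2 = {a, d, g}  B3 = {d, e, g}  B4 = {b, e, g}  B5 = {a, c, g}  B6 = {a, c, f}
Tree: B1–B2, B2–B3, B3–B4, B2–B5, B5–B6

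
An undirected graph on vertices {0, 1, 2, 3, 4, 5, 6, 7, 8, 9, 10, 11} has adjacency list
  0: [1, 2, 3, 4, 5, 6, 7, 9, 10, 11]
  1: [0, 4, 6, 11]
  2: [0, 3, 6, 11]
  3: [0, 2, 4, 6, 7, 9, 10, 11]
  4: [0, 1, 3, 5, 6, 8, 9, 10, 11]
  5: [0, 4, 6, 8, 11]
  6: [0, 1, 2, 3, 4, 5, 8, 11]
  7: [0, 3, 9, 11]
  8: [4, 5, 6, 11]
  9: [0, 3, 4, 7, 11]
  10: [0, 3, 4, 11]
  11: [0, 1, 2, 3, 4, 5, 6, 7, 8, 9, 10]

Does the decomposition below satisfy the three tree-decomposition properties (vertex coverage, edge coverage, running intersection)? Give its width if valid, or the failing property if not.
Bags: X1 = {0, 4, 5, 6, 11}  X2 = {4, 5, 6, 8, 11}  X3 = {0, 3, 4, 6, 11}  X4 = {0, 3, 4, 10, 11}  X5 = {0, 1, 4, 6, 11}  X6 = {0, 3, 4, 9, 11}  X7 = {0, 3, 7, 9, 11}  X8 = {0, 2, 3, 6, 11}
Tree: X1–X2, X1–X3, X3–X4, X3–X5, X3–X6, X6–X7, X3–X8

Yes; width 4.

Vertex coverage: the bags together contain {0, 1, 2, 3, 4, 5, 6, 7, 8, 9, 10, 11}, the full vertex set. Edge coverage: each edge of G has both endpoints in at least one bag. Running intersection: for every vertex, the bags containing it form a connected subtree. All three properties hold, so this is a valid tree decomposition of width max|bag| − 1 = 4, and hence tw(G) ≤ 4.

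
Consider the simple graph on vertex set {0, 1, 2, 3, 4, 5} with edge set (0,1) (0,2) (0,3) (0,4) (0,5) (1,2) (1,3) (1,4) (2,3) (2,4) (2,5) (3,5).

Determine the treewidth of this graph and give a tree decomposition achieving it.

Treewidth 3.
One such decomposition:
Bags: B1 = {0, 1, 2, 3}  B2 = {0, 2, 3, 5}  B3 = {0, 1, 2, 4}
Tree: B1–B2, B1–B3

Every bag has size at most 4, so the width is 4 − 1 = 3 and tw(G) ≤ 3. On the other hand G contains the 4-clique {0, 1, 2, 3}. A clique must lie in a single bag of any decomposition, so no decomposition can have width below 3. Hence tw(G) = 3 exactly.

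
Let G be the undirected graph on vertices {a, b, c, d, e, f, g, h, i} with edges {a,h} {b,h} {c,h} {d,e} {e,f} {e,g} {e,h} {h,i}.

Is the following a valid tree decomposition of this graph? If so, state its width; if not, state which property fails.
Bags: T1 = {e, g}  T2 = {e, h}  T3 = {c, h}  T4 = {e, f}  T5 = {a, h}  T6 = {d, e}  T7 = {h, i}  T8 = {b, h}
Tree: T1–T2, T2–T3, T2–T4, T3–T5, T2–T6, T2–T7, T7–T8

Every vertex of G appears in some bag (union = {a, b, c, d, e, f, g, h, i}); every edge is covered by a bag; and for each vertex v the set of bags containing v is connected in the bag tree. The decomposition is therefore valid. The largest bag has 2 vertices, so the width is 1.

Yes; width 1.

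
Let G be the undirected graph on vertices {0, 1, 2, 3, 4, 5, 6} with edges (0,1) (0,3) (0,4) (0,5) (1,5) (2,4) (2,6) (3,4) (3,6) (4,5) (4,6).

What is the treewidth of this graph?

A width-2 tree decomposition is:
Bags: B1 = {0, 4, 5}  B2 = {0, 3, 4}  B3 = {3, 4, 6}  B4 = {2, 4, 6}  B5 = {0, 1, 5}
Tree: B1–B2, B2–B3, B3–B4, B1–B5
Each bag holds 3 vertices, so the decomposition has width 2, which upper-bounds the treewidth. For the lower bound, the 3 vertices {0, 1, 5} are pairwise adjacent, and any tree decomposition puts a clique entirely inside one bag — forcing width ≥ 2. Therefore the treewidth is 2.

2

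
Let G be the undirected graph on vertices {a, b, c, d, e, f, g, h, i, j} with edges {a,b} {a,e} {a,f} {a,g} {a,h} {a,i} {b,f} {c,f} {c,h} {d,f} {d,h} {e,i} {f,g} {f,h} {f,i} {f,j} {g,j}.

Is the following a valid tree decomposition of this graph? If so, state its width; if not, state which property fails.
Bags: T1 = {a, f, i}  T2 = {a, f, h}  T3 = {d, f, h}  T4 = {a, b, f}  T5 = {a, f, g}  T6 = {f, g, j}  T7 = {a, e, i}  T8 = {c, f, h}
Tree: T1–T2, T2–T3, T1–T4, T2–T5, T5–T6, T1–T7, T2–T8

Vertex coverage: the bags together contain {a, b, c, d, e, f, g, h, i, j}, the full vertex set. Edge coverage: each edge of G has both endpoints in at least one bag. Running intersection: for every vertex, the bags containing it form a connected subtree. All three properties hold, so this is a valid tree decomposition of width max|bag| − 1 = 2, and hence tw(G) ≤ 2.

Yes; width 2.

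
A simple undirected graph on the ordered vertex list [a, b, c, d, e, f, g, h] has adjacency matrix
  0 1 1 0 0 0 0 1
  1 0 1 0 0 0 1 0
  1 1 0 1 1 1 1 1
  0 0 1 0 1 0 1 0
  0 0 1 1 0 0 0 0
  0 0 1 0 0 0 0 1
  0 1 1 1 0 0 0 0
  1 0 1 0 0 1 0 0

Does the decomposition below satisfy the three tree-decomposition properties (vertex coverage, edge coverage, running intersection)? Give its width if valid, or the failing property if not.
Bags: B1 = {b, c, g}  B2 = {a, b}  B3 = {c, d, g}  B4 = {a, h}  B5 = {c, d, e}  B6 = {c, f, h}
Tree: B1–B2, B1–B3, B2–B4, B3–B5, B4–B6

No — edge (c,a) lies in no bag.

A tree decomposition must satisfy three properties: every vertex lies in some bag; for every edge, both endpoints lie together in some bag; and for every vertex, the bags containing it form a connected subtree. Here edge (c,a) lies in no bag, so the decomposition is invalid.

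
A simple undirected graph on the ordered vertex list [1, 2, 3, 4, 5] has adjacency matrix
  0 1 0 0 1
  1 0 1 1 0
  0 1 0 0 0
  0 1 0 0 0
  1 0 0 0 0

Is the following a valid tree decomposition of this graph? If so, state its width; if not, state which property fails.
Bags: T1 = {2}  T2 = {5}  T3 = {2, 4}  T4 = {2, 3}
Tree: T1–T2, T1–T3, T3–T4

A tree decomposition must satisfy three properties: every vertex lies in some bag; for every edge, both endpoints lie together in some bag; and for every vertex, the bags containing it form a connected subtree. Here vertex 1 appears in no bag, so the decomposition is invalid.

No — vertex 1 appears in no bag.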